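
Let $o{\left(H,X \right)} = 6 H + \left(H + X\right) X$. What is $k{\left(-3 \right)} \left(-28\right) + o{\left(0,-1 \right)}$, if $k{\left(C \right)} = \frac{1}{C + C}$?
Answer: $\frac{17}{3} \approx 5.6667$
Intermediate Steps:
$o{\left(H,X \right)} = 6 H + X \left(H + X\right)$
$k{\left(C \right)} = \frac{1}{2 C}$
$k{\left(-3 \right)} \left(-28\right) + o{\left(0,-1 \right)} = \frac{1}{2 \left(-3\right)} \left(-28\right) + \left(\left(-1\right)^{2} + 6 \cdot 0 + 0 \left(-1\right)\right) = \frac{1}{2} \left(- \frac{1}{3}\right) \left(-28\right) + \left(1 + 0 + 0\right) = \left(- \frac{1}{6}\right) \left(-28\right) + 1 = \frac{14}{3} + 1 = \frac{17}{3}$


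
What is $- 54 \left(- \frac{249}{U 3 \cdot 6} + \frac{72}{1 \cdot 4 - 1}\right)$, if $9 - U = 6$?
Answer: $-1047$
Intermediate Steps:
$U = 3$ ($U = 9 - 6 = 3$)
$- 54 \left(- \frac{249}{U 3 \cdot 6} + \frac{72}{1 \cdot 4 - 1}\right) = - 54 \left(- \frac{249}{3 \cdot 3 \cdot 6} + \frac{72}{1 \cdot 4 - 1}\right) = - 54 \left(- \frac{249}{9 \cdot 6} + \frac{72}{4 - 1}\right) = - 54 \left(- \frac{249}{54} + \frac{72}{3}\right) = - 54 \left(\left(-249\right) \frac{1}{54} + 72 \cdot \frac{1}{3}\right) = - 54 \left(- \frac{83}{18} + 24\right) = \left(-54\right) \frac{349}{18} = -1047$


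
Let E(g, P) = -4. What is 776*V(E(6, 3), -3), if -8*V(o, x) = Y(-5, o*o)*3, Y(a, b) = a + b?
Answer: -3201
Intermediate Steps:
V(o, x) = 15/8 - 3*o**2/8 (V(o, x) = -(-5 + o*o)*3/8 = -(-5 + o**2)*3/8 = -(-15 + 3*o**2)/8 = 15/8 - 3*o**2/8)
776*V(E(6, 3), -3) = 776*(15/8 - 3/8*(-4)**2) = 776*(15/8 - 3/8*16) = 776*(15/8 - 6) = 776*(-33/8) = -3201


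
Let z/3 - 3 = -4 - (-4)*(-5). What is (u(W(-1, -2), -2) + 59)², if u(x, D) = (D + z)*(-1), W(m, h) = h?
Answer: 15376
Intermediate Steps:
z = -63 (z = 9 + 3*(-4 - (-4)*(-5)) = 9 + 3*(-4 - 1*20) = 9 + 3*(-4 - 20) = 9 + 3*(-24) = 9 - 72 = -63)
u(x, D) = 63 - D (u(x, D) = (D - 63)*(-1) = (-63 + D)*(-1) = 63 - D)
(u(W(-1, -2), -2) + 59)² = ((63 - 1*(-2)) + 59)² = ((63 + 2) + 59)² = (65 + 59)² = 124² = 15376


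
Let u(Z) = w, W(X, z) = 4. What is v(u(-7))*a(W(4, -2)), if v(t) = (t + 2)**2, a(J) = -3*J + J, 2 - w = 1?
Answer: -72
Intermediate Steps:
w = 1 (w = 2 - 1*1 = 2 - 1 = 1)
u(Z) = 1
a(J) = -2*J
v(t) = (2 + t)**2
v(u(-7))*a(W(4, -2)) = (2 + 1)**2*(-2*4) = 3**2*(-8) = 9*(-8) = -72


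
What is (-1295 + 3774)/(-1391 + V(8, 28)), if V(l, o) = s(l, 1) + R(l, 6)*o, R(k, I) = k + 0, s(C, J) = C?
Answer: -2479/1159 ≈ -2.1389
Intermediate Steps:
R(k, I) = k
V(l, o) = l + l*o
(-1295 + 3774)/(-1391 + V(8, 28)) = (-1295 + 3774)/(-1391 + 8*(1 + 28)) = 2479/(-1391 + 8*29) = 2479/(-1391 + 232) = 2479/(-1159) = 2479*(-1/1159) = -2479/1159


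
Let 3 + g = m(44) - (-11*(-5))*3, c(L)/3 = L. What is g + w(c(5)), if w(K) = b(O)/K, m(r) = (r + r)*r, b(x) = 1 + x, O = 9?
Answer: 11114/3 ≈ 3704.7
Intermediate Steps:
c(L) = 3*L
m(r) = 2*r² (m(r) = (2*r)*r = 2*r²)
w(K) = 10/K (w(K) = (1 + 9)/K = 10/K)
g = 3704 (g = -3 + (2*44² - (-11*(-5))*3) = -3 + (2*1936 - 55*3) = -3 + (3872 - 1*165) = -3 + (3872 - 165) = -3 + 3707 = 3704)
g + w(c(5)) = 3704 + 10/((3*5)) = 3704 + 10/15 = 3704 + 10*(1/15) = 3704 + ⅔ = 11114/3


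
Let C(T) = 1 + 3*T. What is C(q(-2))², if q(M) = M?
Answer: 25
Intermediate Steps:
C(q(-2))² = (1 + 3*(-2))² = (1 - 6)² = (-5)² = 25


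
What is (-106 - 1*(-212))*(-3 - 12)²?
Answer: 23850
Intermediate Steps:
(-106 - 1*(-212))*(-3 - 12)² = (-106 + 212)*(-15)² = 106*225 = 23850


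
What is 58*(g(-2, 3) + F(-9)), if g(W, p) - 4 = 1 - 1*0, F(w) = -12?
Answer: -406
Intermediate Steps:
g(W, p) = 5 (g(W, p) = 4 + (1 - 1*0) = 4 + (1 + 0) = 4 + 1 = 5)
58*(g(-2, 3) + F(-9)) = 58*(5 - 12) = 58*(-7) = -406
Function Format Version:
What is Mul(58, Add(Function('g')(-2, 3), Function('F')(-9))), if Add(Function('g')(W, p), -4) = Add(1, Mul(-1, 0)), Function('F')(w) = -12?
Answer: -406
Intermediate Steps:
Function('g')(W, p) = 5 (Function('g')(W, p) = Add(4, Add(1, Mul(-1, 0))) = Add(4, Add(1, 0)) = Add(4, 1) = 5)
Mul(58, Add(Function('g')(-2, 3), Function('F')(-9))) = Mul(58, Add(5, -12)) = Mul(58, -7) = -406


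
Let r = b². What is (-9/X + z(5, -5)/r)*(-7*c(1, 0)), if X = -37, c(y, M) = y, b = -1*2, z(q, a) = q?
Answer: -1547/148 ≈ -10.453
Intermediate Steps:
b = -2
r = 4 (r = (-2)² = 4)
(-9/X + z(5, -5)/r)*(-7*c(1, 0)) = (-9/(-37) + 5/4)*(-7*1) = (-9*(-1/37) + 5*(¼))*(-7) = (9/37 + 5/4)*(-7) = (221/148)*(-7) = -1547/148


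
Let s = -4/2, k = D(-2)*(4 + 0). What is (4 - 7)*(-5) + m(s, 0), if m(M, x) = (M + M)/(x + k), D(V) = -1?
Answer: 16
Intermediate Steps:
k = -4 (k = -(4 + 0) = -1*4 = -4)
s = -2 (s = -4*1/2 = -2)
m(M, x) = 2*M/(-4 + x) (m(M, x) = (M + M)/(x - 4) = (2*M)/(-4 + x) = 2*M/(-4 + x))
(4 - 7)*(-5) + m(s, 0) = (4 - 7)*(-5) + 2*(-2)/(-4 + 0) = -3*(-5) + 2*(-2)/(-4) = 15 + 2*(-2)*(-1/4) = 15 + 1 = 16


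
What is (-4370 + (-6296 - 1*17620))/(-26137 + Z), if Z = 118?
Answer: 28286/26019 ≈ 1.0871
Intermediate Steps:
(-4370 + (-6296 - 1*17620))/(-26137 + Z) = (-4370 + (-6296 - 1*17620))/(-26137 + 118) = (-4370 + (-6296 - 17620))/(-26019) = (-4370 - 23916)*(-1/26019) = -28286*(-1/26019) = 28286/26019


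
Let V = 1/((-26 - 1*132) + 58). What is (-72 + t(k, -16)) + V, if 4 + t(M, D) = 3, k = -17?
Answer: -7301/100 ≈ -73.010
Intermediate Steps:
t(M, D) = -1 (t(M, D) = -4 + 3 = -1)
V = -1/100 (V = 1/((-26 - 132) + 58) = 1/(-158 + 58) = 1/(-100) = -1/100 ≈ -0.010000)
(-72 + t(k, -16)) + V = (-72 - 1) - 1/100 = -73 - 1/100 = -7301/100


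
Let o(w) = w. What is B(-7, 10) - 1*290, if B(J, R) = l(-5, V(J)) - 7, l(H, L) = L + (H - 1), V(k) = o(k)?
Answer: -310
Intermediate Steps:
V(k) = k
l(H, L) = -1 + H + L (l(H, L) = L + (-1 + H) = -1 + H + L)
B(J, R) = -13 + J (B(J, R) = (-1 - 5 + J) - 7 = (-6 + J) - 7 = -13 + J)
B(-7, 10) - 1*290 = (-13 - 7) - 1*290 = -20 - 290 = -310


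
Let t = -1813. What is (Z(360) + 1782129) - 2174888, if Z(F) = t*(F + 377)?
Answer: -1728940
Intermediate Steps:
Z(F) = -683501 - 1813*F (Z(F) = -1813*(F + 377) = -1813*(377 + F) = -683501 - 1813*F)
(Z(360) + 1782129) - 2174888 = ((-683501 - 1813*360) + 1782129) - 2174888 = ((-683501 - 652680) + 1782129) - 2174888 = (-1336181 + 1782129) - 2174888 = 445948 - 2174888 = -1728940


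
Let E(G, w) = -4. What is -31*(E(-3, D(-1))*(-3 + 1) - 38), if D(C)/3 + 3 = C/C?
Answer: 930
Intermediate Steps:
D(C) = -6 (D(C) = -9 + 3*(C/C) = -9 + 3*1 = -9 + 3 = -6)
-31*(E(-3, D(-1))*(-3 + 1) - 38) = -31*(-4*(-3 + 1) - 38) = -31*(-4*(-2) - 38) = -31*(8 - 38) = -31*(-30) = 930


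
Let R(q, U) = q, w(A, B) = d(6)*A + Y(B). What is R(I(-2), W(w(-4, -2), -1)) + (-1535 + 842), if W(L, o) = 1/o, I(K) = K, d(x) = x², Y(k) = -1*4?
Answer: -695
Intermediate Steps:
Y(k) = -4
w(A, B) = -4 + 36*A (w(A, B) = 6²*A - 4 = 36*A - 4 = -4 + 36*A)
W(L, o) = 1/o
R(I(-2), W(w(-4, -2), -1)) + (-1535 + 842) = -2 + (-1535 + 842) = -2 - 693 = -695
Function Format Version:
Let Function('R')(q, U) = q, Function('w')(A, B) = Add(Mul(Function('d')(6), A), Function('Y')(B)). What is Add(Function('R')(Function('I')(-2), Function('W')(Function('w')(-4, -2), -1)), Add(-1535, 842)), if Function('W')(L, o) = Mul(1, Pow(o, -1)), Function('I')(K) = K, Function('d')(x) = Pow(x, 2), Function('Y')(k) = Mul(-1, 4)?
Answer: -695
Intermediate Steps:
Function('Y')(k) = -4
Function('w')(A, B) = Add(-4, Mul(36, A)) (Function('w')(A, B) = Add(Mul(Pow(6, 2), A), -4) = Add(Mul(36, A), -4) = Add(-4, Mul(36, A)))
Function('W')(L, o) = Pow(o, -1)
Add(Function('R')(Function('I')(-2), Function('W')(Function('w')(-4, -2), -1)), Add(-1535, 842)) = Add(-2, Add(-1535, 842)) = Add(-2, -693) = -695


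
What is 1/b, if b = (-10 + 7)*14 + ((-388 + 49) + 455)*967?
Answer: 1/112130 ≈ 8.9182e-6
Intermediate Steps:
b = 112130 (b = -3*14 + (-339 + 455)*967 = -42 + 116*967 = -42 + 112172 = 112130)
1/b = 1/112130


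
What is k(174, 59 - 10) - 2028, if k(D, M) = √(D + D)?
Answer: -2028 + 2*√87 ≈ -2009.3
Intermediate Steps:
k(D, M) = √2*√D (k(D, M) = √(2*D) = √2*√D)
k(174, 59 - 10) - 2028 = √2*√174 - 2028 = 2*√87 - 2028 = -2028 + 2*√87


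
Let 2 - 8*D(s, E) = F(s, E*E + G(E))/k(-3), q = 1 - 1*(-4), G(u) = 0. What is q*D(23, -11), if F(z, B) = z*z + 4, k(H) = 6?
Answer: -2605/48 ≈ -54.271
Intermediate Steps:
q = 5 (q = 1 + 4 = 5)
F(z, B) = 4 + z**2 (F(z, B) = z**2 + 4 = 4 + z**2)
D(s, E) = 1/6 - s**2/48 (D(s, E) = 1/4 - (4 + s**2)/(8*6) = 1/4 - (2/3 + s**2/6)/8 = 1/4 + (-1/12 - s**2/48) = 1/6 - s**2/48)
q*D(23, -11) = 5*(1/6 - 1/48*23**2) = 5*(1/6 - 1/48*529) = 5*(1/6 - 529/48) = 5*(-521/48) = -2605/48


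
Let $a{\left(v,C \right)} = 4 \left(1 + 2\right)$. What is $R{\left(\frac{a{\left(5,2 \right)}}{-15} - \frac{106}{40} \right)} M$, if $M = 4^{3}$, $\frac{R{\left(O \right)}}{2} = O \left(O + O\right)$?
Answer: $\frac{76176}{25} \approx 3047.0$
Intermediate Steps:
$a{\left(v,C \right)} = 12$ ($a{\left(v,C \right)} = 4 \cdot 3 = 12$)
$R{\left(O \right)} = 4 O^{2}$ ($R{\left(O \right)} = 2 O \left(O + O\right) = 2 O 2 O = 2 \cdot 2 O^{2} = 4 O^{2}$)
$M = 64$
$R{\left(\frac{a{\left(5,2 \right)}}{-15} - \frac{106}{40} \right)} M = 4 \left(\frac{12}{-15} - \frac{106}{40}\right)^{2} \cdot 64 = 4 \left(12 \left(- \frac{1}{15}\right) - \frac{53}{20}\right)^{2} \cdot 64 = 4 \left(- \frac{4}{5} - \frac{53}{20}\right)^{2} \cdot 64 = 4 \left(- \frac{69}{20}\right)^{2} \cdot 64 = 4 \cdot \frac{4761}{400} \cdot 64 = \frac{4761}{100} \cdot 64 = \frac{76176}{25}$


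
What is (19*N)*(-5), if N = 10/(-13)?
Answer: 950/13 ≈ 73.077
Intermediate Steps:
N = -10/13 (N = 10*(-1/13) = -10/13 ≈ -0.76923)
(19*N)*(-5) = (19*(-10/13))*(-5) = -190/13*(-5) = 950/13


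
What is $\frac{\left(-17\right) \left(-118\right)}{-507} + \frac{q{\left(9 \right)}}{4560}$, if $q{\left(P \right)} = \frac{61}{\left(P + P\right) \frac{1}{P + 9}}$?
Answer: $- \frac{1012937}{256880} \approx -3.9432$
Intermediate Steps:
$q{\left(P \right)} = \frac{61 \left(9 + P\right)}{2 P}$ ($q{\left(P \right)} = \frac{61}{2 P \frac{1}{9 + P}} = 61 \frac{9 + P}{2 P} = \frac{61 \left(9 + P\right)}{2 P}$)
$\frac{\left(-17\right) \left(-118\right)}{-507} + \frac{q{\left(9 \right)}}{4560} = \frac{\left(-17\right) \left(-118\right)}{-507} + \frac{\frac{61}{2} \cdot \frac{1}{9} \left(9 + 9\right)}{4560} = 2006 \left(- \frac{1}{507}\right) + \frac{61}{2} \cdot \frac{1}{9} \cdot 18 \cdot \frac{1}{4560} = - \frac{2006}{507} + 61 \cdot \frac{1}{4560} = - \frac{2006}{507} + \frac{61}{4560} = - \frac{1012937}{256880}$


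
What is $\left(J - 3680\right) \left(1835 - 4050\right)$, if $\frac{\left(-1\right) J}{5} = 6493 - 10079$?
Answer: $-31563750$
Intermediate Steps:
$J = 17930$ ($J = - 5 \left(6493 - 10079\right) = \left(-5\right) \left(-3586\right) = 17930$)
$\left(J - 3680\right) \left(1835 - 4050\right) = \left(17930 - 3680\right) \left(1835 - 4050\right) = 14250 \left(-2215\right) = -31563750$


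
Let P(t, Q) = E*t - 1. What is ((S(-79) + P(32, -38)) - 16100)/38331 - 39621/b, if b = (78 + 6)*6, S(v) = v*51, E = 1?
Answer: -169871327/2146536 ≈ -79.137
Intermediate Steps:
S(v) = 51*v
b = 504 (b = 84*6 = 504)
P(t, Q) = -1 + t (P(t, Q) = 1*t - 1 = t - 1 = -1 + t)
((S(-79) + P(32, -38)) - 16100)/38331 - 39621/b = ((51*(-79) + (-1 + 32)) - 16100)/38331 - 39621/504 = ((-4029 + 31) - 16100)*(1/38331) - 39621*1/504 = (-3998 - 16100)*(1/38331) - 13207/168 = -20098*1/38331 - 13207/168 = -20098/38331 - 13207/168 = -169871327/2146536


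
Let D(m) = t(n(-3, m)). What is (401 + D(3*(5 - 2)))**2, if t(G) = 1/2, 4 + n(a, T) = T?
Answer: 644809/4 ≈ 1.6120e+5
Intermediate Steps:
n(a, T) = -4 + T
t(G) = 1/2
D(m) = 1/2
(401 + D(3*(5 - 2)))**2 = (401 + 1/2)**2 = (803/2)**2 = 644809/4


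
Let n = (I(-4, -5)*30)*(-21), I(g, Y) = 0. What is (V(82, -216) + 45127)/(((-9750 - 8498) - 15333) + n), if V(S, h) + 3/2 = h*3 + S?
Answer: -89119/67162 ≈ -1.3269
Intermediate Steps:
V(S, h) = -3/2 + S + 3*h (V(S, h) = -3/2 + (h*3 + S) = -3/2 + (3*h + S) = -3/2 + (S + 3*h) = -3/2 + S + 3*h)
n = 0 (n = (0*30)*(-21) = 0*(-21) = 0)
(V(82, -216) + 45127)/(((-9750 - 8498) - 15333) + n) = ((-3/2 + 82 + 3*(-216)) + 45127)/(((-9750 - 8498) - 15333) + 0) = ((-3/2 + 82 - 648) + 45127)/((-18248 - 15333) + 0) = (-1135/2 + 45127)/(-33581 + 0) = (89119/2)/(-33581) = (89119/2)*(-1/33581) = -89119/67162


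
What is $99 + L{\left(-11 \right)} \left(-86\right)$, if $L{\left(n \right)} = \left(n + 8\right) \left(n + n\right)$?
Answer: $-5577$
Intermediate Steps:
$L{\left(n \right)} = 2 n \left(8 + n\right)$ ($L{\left(n \right)} = \left(8 + n\right) 2 n = 2 n \left(8 + n\right)$)
$99 + L{\left(-11 \right)} \left(-86\right) = 99 + 2 \left(-11\right) \left(8 - 11\right) \left(-86\right) = 99 + 2 \left(-11\right) \left(-3\right) \left(-86\right) = 99 + 66 \left(-86\right) = 99 - 5676 = -5577$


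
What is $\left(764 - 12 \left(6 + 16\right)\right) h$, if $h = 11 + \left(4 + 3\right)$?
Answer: $9000$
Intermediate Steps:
$h = 18$ ($h = 11 + 7 = 18$)
$\left(764 - 12 \left(6 + 16\right)\right) h = \left(764 - 12 \left(6 + 16\right)\right) 18 = \left(764 - 12 \cdot 22\right) 18 = \left(764 - 264\right) 18 = 500 \cdot 18 = 9000$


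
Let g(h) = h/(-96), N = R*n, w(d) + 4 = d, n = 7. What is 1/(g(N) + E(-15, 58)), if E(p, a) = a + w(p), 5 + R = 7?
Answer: 48/1865 ≈ 0.025737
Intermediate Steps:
w(d) = -4 + d
R = 2 (R = -5 + 7 = 2)
E(p, a) = -4 + a + p (E(p, a) = a + (-4 + p) = -4 + a + p)
N = 14 (N = 2*7 = 14)
g(h) = -h/96 (g(h) = h*(-1/96) = -h/96)
1/(g(N) + E(-15, 58)) = 1/(-1/96*14 + (-4 + 58 - 15)) = 1/(-7/48 + 39) = 1/(1865/48) = 48/1865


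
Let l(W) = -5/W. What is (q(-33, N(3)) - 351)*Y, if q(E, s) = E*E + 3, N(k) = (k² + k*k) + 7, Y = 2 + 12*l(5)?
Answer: -7410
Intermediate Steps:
Y = -10 (Y = 2 + 12*(-5/5) = 2 + 12*(-5*⅕) = 2 + 12*(-1) = 2 - 12 = -10)
N(k) = 7 + 2*k² (N(k) = (k² + k²) + 7 = 2*k² + 7 = 7 + 2*k²)
q(E, s) = 3 + E² (q(E, s) = E² + 3 = 3 + E²)
(q(-33, N(3)) - 351)*Y = ((3 + (-33)²) - 351)*(-10) = ((3 + 1089) - 351)*(-10) = (1092 - 351)*(-10) = 741*(-10) = -7410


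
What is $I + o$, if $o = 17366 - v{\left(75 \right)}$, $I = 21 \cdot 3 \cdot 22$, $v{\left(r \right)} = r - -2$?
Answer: $18675$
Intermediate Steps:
$v{\left(r \right)} = 2 + r$ ($v{\left(r \right)} = r + 2 = 2 + r$)
$I = 1386$ ($I = 63 \cdot 22 = 1386$)
$o = 17289$ ($o = 17366 - \left(2 + 75\right) = 17366 - 77 = 17289$)
$I + o = 1386 + 17289 = 18675$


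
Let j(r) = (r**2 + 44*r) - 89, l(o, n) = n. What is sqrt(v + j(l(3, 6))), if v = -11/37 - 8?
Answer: 50*sqrt(111)/37 ≈ 14.237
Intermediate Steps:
j(r) = -89 + r**2 + 44*r
v = -307/37 (v = (1/37)*(-11) - 8 = -11/37 - 8 = -307/37 ≈ -8.2973)
sqrt(v + j(l(3, 6))) = sqrt(-307/37 + (-89 + 6**2 + 44*6)) = sqrt(-307/37 + (-89 + 36 + 264)) = sqrt(-307/37 + 211) = sqrt(7500/37) = 50*sqrt(111)/37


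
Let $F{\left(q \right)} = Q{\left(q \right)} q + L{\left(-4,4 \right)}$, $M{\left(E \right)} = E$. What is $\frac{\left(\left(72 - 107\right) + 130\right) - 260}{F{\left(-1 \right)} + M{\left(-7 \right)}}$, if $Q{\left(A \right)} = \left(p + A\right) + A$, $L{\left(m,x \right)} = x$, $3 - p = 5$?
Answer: $-165$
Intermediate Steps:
$p = -2$ ($p = 3 - 5 = -2$)
$Q{\left(A \right)} = -2 + 2 A$ ($Q{\left(A \right)} = \left(-2 + A\right) + A = -2 + 2 A$)
$F{\left(q \right)} = 4 + q \left(-2 + 2 q\right)$ ($F{\left(q \right)} = \left(-2 + 2 q\right) q + 4 = q \left(-2 + 2 q\right) + 4 = 4 + q \left(-2 + 2 q\right)$)
$\frac{\left(\left(72 - 107\right) + 130\right) - 260}{F{\left(-1 \right)} + M{\left(-7 \right)}} = \frac{\left(\left(72 - 107\right) + 130\right) - 260}{\left(4 + 2 \left(-1\right) \left(-1 - 1\right)\right) - 7} = \frac{\left(-35 + 130\right) - 260}{\left(4 + 2 \left(-1\right) \left(-2\right)\right) - 7} = \frac{95 - 260}{\left(4 + 4\right) - 7} = - \frac{165}{8 - 7} = - \frac{165}{1} = \left(-165\right) 1 = -165$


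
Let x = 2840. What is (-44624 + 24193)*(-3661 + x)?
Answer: 16773851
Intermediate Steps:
(-44624 + 24193)*(-3661 + x) = (-44624 + 24193)*(-3661 + 2840) = -20431*(-821) = 16773851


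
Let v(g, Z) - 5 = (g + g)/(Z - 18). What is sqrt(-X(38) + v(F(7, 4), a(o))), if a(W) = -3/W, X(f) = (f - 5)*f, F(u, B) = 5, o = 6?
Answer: 3*I*sqrt(190069)/37 ≈ 35.349*I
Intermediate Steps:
X(f) = f*(-5 + f) (X(f) = (-5 + f)*f = f*(-5 + f))
v(g, Z) = 5 + 2*g/(-18 + Z) (v(g, Z) = 5 + (g + g)/(Z - 18) = 5 + (2*g)/(-18 + Z) = 5 + 2*g/(-18 + Z))
sqrt(-X(38) + v(F(7, 4), a(o))) = sqrt(-38*(-5 + 38) + (-90 + 2*5 + 5*(-3/6))/(-18 - 3/6)) = sqrt(-38*33 + (-90 + 10 + 5*(-3*1/6))/(-18 - 3*1/6)) = sqrt(-1*1254 + (-90 + 10 + 5*(-1/2))/(-18 - 1/2)) = sqrt(-1254 + (-90 + 10 - 5/2)/(-37/2)) = sqrt(-1254 - 2/37*(-165/2)) = sqrt(-1254 + 165/37) = sqrt(-46233/37) = 3*I*sqrt(190069)/37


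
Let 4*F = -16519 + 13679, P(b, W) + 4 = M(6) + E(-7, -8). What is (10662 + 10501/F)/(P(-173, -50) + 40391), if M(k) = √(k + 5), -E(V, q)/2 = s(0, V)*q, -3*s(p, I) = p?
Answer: 305306293853/1158087928180 - 7559519*√11/1158087928180 ≈ 0.26361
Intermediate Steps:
s(p, I) = -p/3
E(V, q) = 0 (E(V, q) = -2*(-⅓*0)*q = -0*q = -2*0 = 0)
M(k) = √(5 + k)
P(b, W) = -4 + √11 (P(b, W) = -4 + (√(5 + 6) + 0) = -4 + (√11 + 0) = -4 + √11)
F = -710 (F = (-16519 + 13679)/4 = (¼)*(-2840) = -710)
(10662 + 10501/F)/(P(-173, -50) + 40391) = (10662 + 10501/(-710))/((-4 + √11) + 40391) = (10662 + 10501*(-1/710))/(40387 + √11) = (10662 - 10501/710)/(40387 + √11) = 7559519/(710*(40387 + √11))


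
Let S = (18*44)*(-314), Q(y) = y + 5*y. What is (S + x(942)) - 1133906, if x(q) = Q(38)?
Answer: -1382366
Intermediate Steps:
Q(y) = 6*y
x(q) = 228 (x(q) = 6*38 = 228)
S = -248688 (S = 792*(-314) = -248688)
(S + x(942)) - 1133906 = (-248688 + 228) - 1133906 = -248460 - 1133906 = -1382366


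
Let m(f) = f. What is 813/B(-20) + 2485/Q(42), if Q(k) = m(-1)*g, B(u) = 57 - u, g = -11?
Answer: 18208/77 ≈ 236.47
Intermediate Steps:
Q(k) = 11 (Q(k) = -1*(-11) = 11)
813/B(-20) + 2485/Q(42) = 813/(57 - 1*(-20)) + 2485/11 = 813/(57 + 20) + 2485*(1/11) = 813/77 + 2485/11 = 18208/77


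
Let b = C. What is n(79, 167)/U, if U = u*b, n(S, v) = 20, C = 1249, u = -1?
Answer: -20/1249 ≈ -0.016013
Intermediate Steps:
b = 1249
U = -1249 (U = -1*1249 = -1249)
n(79, 167)/U = 20/(-1249) = 20*(-1/1249) = -20/1249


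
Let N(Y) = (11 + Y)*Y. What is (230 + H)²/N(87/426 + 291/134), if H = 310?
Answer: 3299315344200/359567479 ≈ 9175.8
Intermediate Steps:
N(Y) = Y*(11 + Y)
(230 + H)²/N(87/426 + 291/134) = (230 + 310)²/(((87/426 + 291/134)*(11 + (87/426 + 291/134)))) = 540²/(((87*(1/426) + 291*(1/134))*(11 + (87*(1/426) + 291*(1/134))))) = 291600/(((29/142 + 291/134)*(11 + (29/142 + 291/134)))) = 291600/((11302*(11 + 11302/4757)/4757)) = 291600/(((11302/4757)*(63629/4757))) = 291600/(719134958/22629049) = 291600*(22629049/719134958) = 3299315344200/359567479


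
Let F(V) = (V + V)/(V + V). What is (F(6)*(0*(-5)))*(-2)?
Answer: 0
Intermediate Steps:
F(V) = 1 (F(V) = (2*V)/((2*V)) = (2*V)*(1/(2*V)) = 1)
(F(6)*(0*(-5)))*(-2) = (1*(0*(-5)))*(-2) = (1*0)*(-2) = 0*(-2) = 0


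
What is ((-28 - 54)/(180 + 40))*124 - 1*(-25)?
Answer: -1167/55 ≈ -21.218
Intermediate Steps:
((-28 - 54)/(180 + 40))*124 - 1*(-25) = -82/220*124 + 25 = -82*1/220*124 + 25 = -41/110*124 + 25 = -2542/55 + 25 = -1167/55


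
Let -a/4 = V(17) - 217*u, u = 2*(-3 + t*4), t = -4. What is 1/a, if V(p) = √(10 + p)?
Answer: -4123/135992978 + 3*√3/271985956 ≈ -3.0299e-5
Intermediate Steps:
u = -38 (u = 2*(-3 - 4*4) = 2*(-3 - 16) = 2*(-19) = -38)
a = -32984 - 12*√3 (a = -4*(√(10 + 17) - 217*(-38)) = -4*(√27 + 8246) = -4*(3*√3 + 8246) = -4*(8246 + 3*√3) = -32984 - 12*√3 ≈ -33005.)
1/a = 1/(-32984 - 12*√3)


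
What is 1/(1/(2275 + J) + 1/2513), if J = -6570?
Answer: 10793335/1782 ≈ 6056.9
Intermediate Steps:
1/(1/(2275 + J) + 1/2513) = 1/(1/(2275 - 6570) + 1/2513) = 1/(1/(-4295) + 1/2513) = 1/(-1/4295 + 1/2513) = 1/(1782/10793335) = 10793335/1782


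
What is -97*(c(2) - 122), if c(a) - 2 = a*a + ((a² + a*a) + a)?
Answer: 10282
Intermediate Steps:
c(a) = 2 + a + 3*a² (c(a) = 2 + (a*a + ((a² + a*a) + a)) = 2 + (a² + ((a² + a²) + a)) = 2 + (a² + (2*a² + a)) = 2 + (a² + (a + 2*a²)) = 2 + (a + 3*a²) = 2 + a + 3*a²)
-97*(c(2) - 122) = -97*((2 + 2 + 3*2²) - 122) = -97*((2 + 2 + 3*4) - 122) = -97*((2 + 2 + 12) - 122) = -97*(16 - 122) = -97*(-106) = 10282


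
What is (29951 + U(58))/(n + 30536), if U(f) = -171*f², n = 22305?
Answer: -545293/52841 ≈ -10.320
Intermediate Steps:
(29951 + U(58))/(n + 30536) = (29951 - 171*58²)/(22305 + 30536) = (29951 - 171*3364)/52841 = (29951 - 575244)*(1/52841) = -545293*1/52841 = -545293/52841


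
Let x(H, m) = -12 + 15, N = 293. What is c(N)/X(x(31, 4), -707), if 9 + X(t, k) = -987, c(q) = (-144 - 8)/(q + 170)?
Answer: 38/115287 ≈ 0.00032961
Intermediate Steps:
x(H, m) = 3
c(q) = -152/(170 + q)
X(t, k) = -996 (X(t, k) = -9 - 987 = -996)
c(N)/X(x(31, 4), -707) = -152/(170 + 293)/(-996) = -152/463*(-1/996) = 38/115287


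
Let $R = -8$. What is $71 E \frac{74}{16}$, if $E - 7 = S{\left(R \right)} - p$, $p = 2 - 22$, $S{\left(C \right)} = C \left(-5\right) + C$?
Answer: $\frac{154993}{8} \approx 19374.0$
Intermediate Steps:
$S{\left(C \right)} = - 4 C$ ($S{\left(C \right)} = - 5 C + C = - 4 C$)
$p = -20$ ($p = 2 - 22 = -20$)
$E = 59$ ($E = 7 - -52 = 7 + \left(32 + 20\right) = 7 + 52 = 59$)
$71 E \frac{74}{16} = 71 \cdot 59 \cdot \frac{74}{16} = 4189 \cdot 74 \cdot \frac{1}{16} = 4189 \cdot \frac{37}{8} = \frac{154993}{8}$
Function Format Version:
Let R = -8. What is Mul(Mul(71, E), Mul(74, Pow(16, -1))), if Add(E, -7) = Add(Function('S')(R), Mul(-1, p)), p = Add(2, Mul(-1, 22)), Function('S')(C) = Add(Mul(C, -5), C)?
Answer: Rational(154993, 8) ≈ 19374.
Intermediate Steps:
Function('S')(C) = Mul(-4, C) (Function('S')(C) = Add(Mul(-5, C), C) = Mul(-4, C))
p = -20 (p = Add(2, -22) = -20)
E = 59 (E = Add(7, Add(Mul(-4, -8), Mul(-1, -20))) = Add(7, Add(32, 20)) = Add(7, 52) = 59)
Mul(Mul(71, E), Mul(74, Pow(16, -1))) = Mul(Mul(71, 59), Mul(74, Pow(16, -1))) = Mul(4189, Mul(74, Rational(1, 16))) = Mul(4189, Rational(37, 8)) = Rational(154993, 8)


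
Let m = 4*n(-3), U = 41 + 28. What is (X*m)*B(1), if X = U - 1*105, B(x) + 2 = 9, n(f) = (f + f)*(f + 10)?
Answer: 42336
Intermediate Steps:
U = 69
n(f) = 2*f*(10 + f) (n(f) = (2*f)*(10 + f) = 2*f*(10 + f))
B(x) = 7 (B(x) = -2 + 9 = 7)
X = -36 (X = 69 - 1*105 = 69 - 105 = -36)
m = -168 (m = 4*(2*(-3)*(10 - 3)) = 4*(2*(-3)*7) = 4*(-42) = -168)
(X*m)*B(1) = -36*(-168)*7 = 6048*7 = 42336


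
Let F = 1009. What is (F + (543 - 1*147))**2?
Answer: 1974025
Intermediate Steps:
(F + (543 - 1*147))**2 = (1009 + (543 - 1*147))**2 = (1009 + (543 - 147))**2 = (1009 + 396)**2 = 1405**2 = 1974025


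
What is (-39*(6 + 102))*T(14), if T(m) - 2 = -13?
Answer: 46332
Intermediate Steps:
T(m) = -11 (T(m) = 2 - 13 = -11)
(-39*(6 + 102))*T(14) = -39*(6 + 102)*(-11) = -39*108*(-11) = -4212*(-11) = 46332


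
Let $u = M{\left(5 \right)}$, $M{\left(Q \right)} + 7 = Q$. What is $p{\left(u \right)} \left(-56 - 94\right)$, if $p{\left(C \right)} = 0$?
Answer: $0$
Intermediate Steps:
$M{\left(Q \right)} = -7 + Q$
$u = -2$ ($u = -7 + 5 = -2$)
$p{\left(u \right)} \left(-56 - 94\right) = 0 \left(-56 - 94\right) = 0 \left(-150\right) = 0$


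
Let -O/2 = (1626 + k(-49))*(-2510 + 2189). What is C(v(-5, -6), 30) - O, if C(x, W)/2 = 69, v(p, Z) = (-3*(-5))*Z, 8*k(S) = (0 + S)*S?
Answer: -4945737/4 ≈ -1.2364e+6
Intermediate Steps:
k(S) = S**2/8 (k(S) = ((0 + S)*S)/8 = (S*S)/8 = S**2/8)
v(p, Z) = 15*Z
C(x, W) = 138 (C(x, W) = 2*69 = 138)
O = 4946289/4 (O = -2*(1626 + (1/8)*(-49)**2)*(-2510 + 2189) = -2*(1626 + (1/8)*2401)*(-321) = -2*(1626 + 2401/8)*(-321) = -15409*(-321)/4 = -2*(-4946289/8) = 4946289/4 ≈ 1.2366e+6)
C(v(-5, -6), 30) - O = 138 - 1*4946289/4 = 138 - 4946289/4 = -4945737/4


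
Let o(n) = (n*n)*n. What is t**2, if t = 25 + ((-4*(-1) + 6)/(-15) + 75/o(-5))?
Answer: 126736/225 ≈ 563.27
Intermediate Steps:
o(n) = n**3 (o(n) = n**2*n = n**3)
t = 356/15 (t = 25 + ((-4*(-1) + 6)/(-15) + 75/((-5)**3)) = 25 + ((4 + 6)*(-1/15) + 75/(-125)) = 25 + (10*(-1/15) + 75*(-1/125)) = 25 + (-2/3 - 3/5) = 25 - 19/15 = 356/15 ≈ 23.733)
t**2 = (356/15)**2 = 126736/225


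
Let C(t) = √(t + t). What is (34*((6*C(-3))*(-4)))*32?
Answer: -26112*I*√6 ≈ -63961.0*I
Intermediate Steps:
C(t) = √2*√t (C(t) = √(2*t) = √2*√t)
(34*((6*C(-3))*(-4)))*32 = (34*((6*(√2*√(-3)))*(-4)))*32 = (34*((6*(√2*(I*√3)))*(-4)))*32 = (34*((6*(I*√6))*(-4)))*32 = (34*((6*I*√6)*(-4)))*32 = (34*(-24*I*√6))*32 = -816*I*√6*32 = -26112*I*√6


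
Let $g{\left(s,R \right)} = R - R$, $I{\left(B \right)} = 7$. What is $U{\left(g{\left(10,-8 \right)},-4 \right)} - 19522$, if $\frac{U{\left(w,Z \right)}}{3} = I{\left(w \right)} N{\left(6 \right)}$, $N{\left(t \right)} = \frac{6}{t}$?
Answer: $-19501$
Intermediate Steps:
$g{\left(s,R \right)} = 0$
$U{\left(w,Z \right)} = 21$ ($U{\left(w,Z \right)} = 3 \cdot 7 \cdot \frac{6}{6} = 3 \cdot 7 \cdot 6 \cdot \frac{1}{6} = 3 \cdot 7 \cdot 1 = 3 \cdot 7 = 21$)
$U{\left(g{\left(10,-8 \right)},-4 \right)} - 19522 = 21 - 19522 = -19501$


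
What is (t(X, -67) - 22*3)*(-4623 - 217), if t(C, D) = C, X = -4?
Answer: 338800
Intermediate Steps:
(t(X, -67) - 22*3)*(-4623 - 217) = (-4 - 22*3)*(-4623 - 217) = (-4 - 66)*(-4840) = -70*(-4840) = 338800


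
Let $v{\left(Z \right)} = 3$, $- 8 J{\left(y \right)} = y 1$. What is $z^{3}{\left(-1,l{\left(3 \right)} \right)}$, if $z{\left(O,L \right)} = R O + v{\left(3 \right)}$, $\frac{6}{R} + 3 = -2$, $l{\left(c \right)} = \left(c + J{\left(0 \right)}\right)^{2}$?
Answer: $\frac{9261}{125} \approx 74.088$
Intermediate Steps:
$J{\left(y \right)} = - \frac{y}{8}$ ($J{\left(y \right)} = - \frac{y 1}{8} = - \frac{y}{8}$)
$l{\left(c \right)} = c^{2}$ ($l{\left(c \right)} = \left(c - 0\right)^{2} = \left(c + 0\right)^{2} = c^{2}$)
$R = - \frac{6}{5}$ ($R = \frac{6}{-3 - 2} = \frac{6}{-5} = 6 \left(- \frac{1}{5}\right) = - \frac{6}{5} \approx -1.2$)
$z{\left(O,L \right)} = 3 - \frac{6 O}{5}$ ($z{\left(O,L \right)} = - \frac{6 O}{5} + 3 = 3 - \frac{6 O}{5}$)
$z^{3}{\left(-1,l{\left(3 \right)} \right)} = \left(3 - - \frac{6}{5}\right)^{3} = \left(3 + \frac{6}{5}\right)^{3} = \left(\frac{21}{5}\right)^{3} = \frac{9261}{125}$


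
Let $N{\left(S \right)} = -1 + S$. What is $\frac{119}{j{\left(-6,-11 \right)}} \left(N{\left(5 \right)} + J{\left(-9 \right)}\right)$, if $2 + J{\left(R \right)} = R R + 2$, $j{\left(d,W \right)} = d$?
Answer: $- \frac{10115}{6} \approx -1685.8$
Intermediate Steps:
$J{\left(R \right)} = R^{2}$ ($J{\left(R \right)} = -2 + \left(R R + 2\right) = -2 + \left(R^{2} + 2\right) = -2 + \left(2 + R^{2}\right) = R^{2}$)
$\frac{119}{j{\left(-6,-11 \right)}} \left(N{\left(5 \right)} + J{\left(-9 \right)}\right) = \frac{119}{-6} \left(\left(-1 + 5\right) + \left(-9\right)^{2}\right) = 119 \left(- \frac{1}{6}\right) \left(4 + 81\right) = \left(- \frac{119}{6}\right) 85 = - \frac{10115}{6}$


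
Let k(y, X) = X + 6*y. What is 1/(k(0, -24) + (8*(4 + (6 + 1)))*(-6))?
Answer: -1/552 ≈ -0.0018116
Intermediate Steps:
1/(k(0, -24) + (8*(4 + (6 + 1)))*(-6)) = 1/((-24 + 6*0) + (8*(4 + (6 + 1)))*(-6)) = 1/((-24 + 0) + (8*(4 + 7))*(-6)) = 1/(-24 + (8*11)*(-6)) = 1/(-24 + 88*(-6)) = 1/(-24 - 528) = 1/(-552) = -1/552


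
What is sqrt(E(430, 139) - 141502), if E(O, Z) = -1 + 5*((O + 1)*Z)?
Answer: sqrt(158042) ≈ 397.54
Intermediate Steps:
E(O, Z) = -1 + 5*Z*(1 + O) (E(O, Z) = -1 + 5*((1 + O)*Z) = -1 + 5*(Z*(1 + O)) = -1 + 5*Z*(1 + O))
sqrt(E(430, 139) - 141502) = sqrt((-1 + 5*139 + 5*430*139) - 141502) = sqrt((-1 + 695 + 298850) - 141502) = sqrt(299544 - 141502) = sqrt(158042)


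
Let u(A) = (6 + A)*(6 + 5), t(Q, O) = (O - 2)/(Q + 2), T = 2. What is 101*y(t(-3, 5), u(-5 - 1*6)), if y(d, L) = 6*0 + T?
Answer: 202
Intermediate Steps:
t(Q, O) = (-2 + O)/(2 + Q)
u(A) = 66 + 11*A (u(A) = (6 + A)*11 = 66 + 11*A)
y(d, L) = 2 (y(d, L) = 6*0 + 2 = 0 + 2 = 2)
101*y(t(-3, 5), u(-5 - 1*6)) = 101*2 = 202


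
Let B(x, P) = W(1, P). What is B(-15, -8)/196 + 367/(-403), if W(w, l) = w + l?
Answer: -10679/11284 ≈ -0.94638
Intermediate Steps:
W(w, l) = l + w
B(x, P) = 1 + P (B(x, P) = P + 1 = 1 + P)
B(-15, -8)/196 + 367/(-403) = (1 - 8)/196 + 367/(-403) = -7*1/196 + 367*(-1/403) = -1/28 - 367/403 = -10679/11284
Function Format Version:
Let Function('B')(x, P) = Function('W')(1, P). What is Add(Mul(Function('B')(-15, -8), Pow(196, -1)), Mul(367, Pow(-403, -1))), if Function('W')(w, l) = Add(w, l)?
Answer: Rational(-10679, 11284) ≈ -0.94638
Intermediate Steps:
Function('W')(w, l) = Add(l, w)
Function('B')(x, P) = Add(1, P) (Function('B')(x, P) = Add(P, 1) = Add(1, P))
Add(Mul(Function('B')(-15, -8), Pow(196, -1)), Mul(367, Pow(-403, -1))) = Add(Mul(Add(1, -8), Pow(196, -1)), Mul(367, Pow(-403, -1))) = Add(Mul(-7, Rational(1, 196)), Mul(367, Rational(-1, 403))) = Add(Rational(-1, 28), Rational(-367, 403)) = Rational(-10679, 11284)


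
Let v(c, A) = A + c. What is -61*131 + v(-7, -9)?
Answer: -8007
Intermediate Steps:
-61*131 + v(-7, -9) = -61*131 + (-9 - 7) = -7991 - 16 = -8007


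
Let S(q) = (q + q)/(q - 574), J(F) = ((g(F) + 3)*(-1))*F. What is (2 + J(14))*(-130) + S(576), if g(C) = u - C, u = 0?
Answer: -19704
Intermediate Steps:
g(C) = -C (g(C) = 0 - C = -C)
J(F) = F*(-3 + F) (J(F) = ((-F + 3)*(-1))*F = ((3 - F)*(-1))*F = (-3 + F)*F = F*(-3 + F))
S(q) = 2*q/(-574 + q) (S(q) = (2*q)/(-574 + q) = 2*q/(-574 + q))
(2 + J(14))*(-130) + S(576) = (2 + 14*(-3 + 14))*(-130) + 2*576/(-574 + 576) = (2 + 14*11)*(-130) + 2*576/2 = (2 + 154)*(-130) + 2*576*(½) = 156*(-130) + 576 = -20280 + 576 = -19704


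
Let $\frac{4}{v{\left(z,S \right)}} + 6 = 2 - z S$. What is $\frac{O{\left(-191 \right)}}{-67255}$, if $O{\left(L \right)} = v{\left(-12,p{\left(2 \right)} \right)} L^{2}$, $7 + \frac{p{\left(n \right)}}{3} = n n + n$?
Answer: $\frac{36481}{672550} \approx 0.054243$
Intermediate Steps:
$p{\left(n \right)} = -21 + 3 n + 3 n^{2}$ ($p{\left(n \right)} = -21 + 3 \left(n n + n\right) = -21 + 3 \left(n^{2} + n\right) = -21 + 3 \left(n + n^{2}\right) = -21 + \left(3 n + 3 n^{2}\right) = -21 + 3 n + 3 n^{2}$)
$v{\left(z,S \right)} = \frac{4}{-4 - S z}$ ($v{\left(z,S \right)} = \frac{4}{-6 - \left(-2 + z S\right)} = \frac{4}{-6 - \left(-2 + S z\right)} = \frac{4}{-4 - S z}$)
$O{\left(L \right)} = - \frac{L^{2}}{10}$ ($O{\left(L \right)} = - \frac{4}{4 + \left(-21 + 3 \cdot 2 + 3 \cdot 2^{2}\right) \left(-12\right)} L^{2} = - \frac{4}{4 + \left(-21 + 6 + 3 \cdot 4\right) \left(-12\right)} L^{2} = - \frac{4}{4 + \left(-21 + 6 + 12\right) \left(-12\right)} L^{2} = - \frac{4}{4 - -36} L^{2} = - \frac{4}{4 + 36} L^{2} = - \frac{4}{40} L^{2} = \left(-4\right) \frac{1}{40} L^{2} = - \frac{L^{2}}{10}$)
$\frac{O{\left(-191 \right)}}{-67255} = \frac{\left(- \frac{1}{10}\right) \left(-191\right)^{2}}{-67255} = \left(- \frac{1}{10}\right) 36481 \left(- \frac{1}{67255}\right) = \left(- \frac{36481}{10}\right) \left(- \frac{1}{67255}\right) = \frac{36481}{672550}$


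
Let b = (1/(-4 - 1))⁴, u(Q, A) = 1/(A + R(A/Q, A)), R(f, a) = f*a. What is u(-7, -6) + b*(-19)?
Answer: -5857/48750 ≈ -0.12014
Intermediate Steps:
R(f, a) = a*f
u(Q, A) = 1/(A + A²/Q) (u(Q, A) = 1/(A + A*(A/Q)) = 1/(A + A²/Q))
b = 1/625 (b = (1/(-5))⁴ = (-⅕)⁴ = 1/625 ≈ 0.0016000)
u(-7, -6) + b*(-19) = -7/(-6*(-6 - 7)) + (1/625)*(-19) = -7*(-⅙)/(-13) - 19/625 = -7*(-⅙)*(-1/13) - 19/625 = -7/78 - 19/625 = -5857/48750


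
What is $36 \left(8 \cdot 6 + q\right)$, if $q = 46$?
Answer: $3384$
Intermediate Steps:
$36 \left(8 \cdot 6 + q\right) = 36 \left(8 \cdot 6 + 46\right) = 36 \left(48 + 46\right) = 36 \cdot 94 = 3384$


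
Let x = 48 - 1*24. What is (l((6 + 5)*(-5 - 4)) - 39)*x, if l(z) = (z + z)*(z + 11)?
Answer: 417240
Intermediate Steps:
x = 24 (x = 48 - 24 = 24)
l(z) = 2*z*(11 + z) (l(z) = (2*z)*(11 + z) = 2*z*(11 + z))
(l((6 + 5)*(-5 - 4)) - 39)*x = (2*((6 + 5)*(-5 - 4))*(11 + (6 + 5)*(-5 - 4)) - 39)*24 = (2*(11*(-9))*(11 + 11*(-9)) - 39)*24 = (2*(-99)*(11 - 99) - 39)*24 = (2*(-99)*(-88) - 39)*24 = (17424 - 39)*24 = 17385*24 = 417240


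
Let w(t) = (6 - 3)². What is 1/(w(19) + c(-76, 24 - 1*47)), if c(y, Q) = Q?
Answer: -1/14 ≈ -0.071429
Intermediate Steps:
w(t) = 9 (w(t) = 3² = 9)
1/(w(19) + c(-76, 24 - 1*47)) = 1/(9 + (24 - 1*47)) = 1/(9 + (24 - 47)) = 1/(9 - 23) = 1/(-14) = -1/14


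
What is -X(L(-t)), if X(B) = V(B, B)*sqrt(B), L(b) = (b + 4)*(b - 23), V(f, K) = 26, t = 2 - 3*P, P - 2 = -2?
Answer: -130*I*sqrt(2) ≈ -183.85*I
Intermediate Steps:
P = 0 (P = 2 - 2 = 0)
t = 2 (t = 2 - 3*0 = 2 + 0 = 2)
L(b) = (-23 + b)*(4 + b) (L(b) = (4 + b)*(-23 + b) = (-23 + b)*(4 + b))
X(B) = 26*sqrt(B)
-X(L(-t)) = -26*sqrt(-92 + (-1*2)**2 - (-19)*2) = -26*sqrt(-92 + (-2)**2 - 19*(-2)) = -26*sqrt(-92 + 4 + 38) = -26*sqrt(-50) = -26*5*I*sqrt(2) = -130*I*sqrt(2)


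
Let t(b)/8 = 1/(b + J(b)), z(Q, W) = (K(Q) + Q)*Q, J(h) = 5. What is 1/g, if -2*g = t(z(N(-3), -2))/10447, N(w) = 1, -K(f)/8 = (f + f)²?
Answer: 135811/2 ≈ 67906.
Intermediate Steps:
K(f) = -32*f² (K(f) = -8*(f + f)² = -8*4*f² = -32*f²)
z(Q, W) = Q*(Q - 32*Q²) (z(Q, W) = (-32*Q² + Q)*Q = (Q - 32*Q²)*Q = Q*(Q - 32*Q²))
t(b) = 8/(5 + b) (t(b) = 8/(b + 5) = 8/(5 + b))
g = 2/135811 (g = -8/(5 + 1²*(1 - 32*1))/(2*10447) = -8/(5 + 1*(1 - 32))/(2*10447) = -8/(5 + 1*(-31))/(2*10447) = -8/(5 - 31)/(2*10447) = -8/(-26)/(2*10447) = -8*(-1/26)/(2*10447) = -(-2)/(13*10447) = -½*(-4/135811) = 2/135811 ≈ 1.4726e-5)
1/g = 1/(2/135811) = 135811/2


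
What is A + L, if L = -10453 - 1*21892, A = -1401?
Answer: -33746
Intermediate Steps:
L = -32345 (L = -10453 - 21892 = -32345)
A + L = -1401 - 32345 = -33746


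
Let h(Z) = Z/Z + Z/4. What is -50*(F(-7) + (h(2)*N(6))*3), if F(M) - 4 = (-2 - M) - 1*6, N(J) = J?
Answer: -1500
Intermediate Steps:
h(Z) = 1 + Z/4 (h(Z) = 1 + Z*(¼) = 1 + Z/4)
F(M) = -4 - M (F(M) = 4 + ((-2 - M) - 1*6) = 4 + ((-2 - M) - 6) = 4 + (-8 - M) = -4 - M)
-50*(F(-7) + (h(2)*N(6))*3) = -50*((-4 - 1*(-7)) + ((1 + (¼)*2)*6)*3) = -50*((-4 + 7) + ((1 + ½)*6)*3) = -50*(3 + ((3/2)*6)*3) = -50*(3 + 9*3) = -50*(3 + 27) = -50*30 = -1500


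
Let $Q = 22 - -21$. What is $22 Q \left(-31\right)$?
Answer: $-29326$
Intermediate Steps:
$Q = 43$ ($Q = 22 + 21 = 43$)
$22 Q \left(-31\right) = 22 \cdot 43 \left(-31\right) = 946 \left(-31\right) = -29326$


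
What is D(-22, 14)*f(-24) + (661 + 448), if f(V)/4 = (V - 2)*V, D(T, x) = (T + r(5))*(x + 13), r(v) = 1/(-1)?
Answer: -1548907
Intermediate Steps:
r(v) = -1
D(T, x) = (-1 + T)*(13 + x) (D(T, x) = (T - 1)*(x + 13) = (-1 + T)*(13 + x))
f(V) = 4*V*(-2 + V) (f(V) = 4*((V - 2)*V) = 4*((-2 + V)*V) = 4*(V*(-2 + V)) = 4*V*(-2 + V))
D(-22, 14)*f(-24) + (661 + 448) = (-13 - 1*14 + 13*(-22) - 22*14)*(4*(-24)*(-2 - 24)) + (661 + 448) = (-13 - 14 - 286 - 308)*(4*(-24)*(-26)) + 1109 = -621*2496 + 1109 = -1550016 + 1109 = -1548907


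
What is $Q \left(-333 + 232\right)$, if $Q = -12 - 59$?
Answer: $7171$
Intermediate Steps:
$Q = -71$ ($Q = -12 - 59 = -71$)
$Q \left(-333 + 232\right) = - 71 \left(-333 + 232\right) = \left(-71\right) \left(-101\right) = 7171$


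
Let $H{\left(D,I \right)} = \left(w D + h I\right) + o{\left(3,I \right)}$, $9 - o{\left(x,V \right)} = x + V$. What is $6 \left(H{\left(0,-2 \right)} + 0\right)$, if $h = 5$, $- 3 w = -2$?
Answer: $-12$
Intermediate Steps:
$o{\left(x,V \right)} = 9 - V - x$ ($o{\left(x,V \right)} = 9 - \left(x + V\right) = 9 - \left(V + x\right) = 9 - V - x$)
$w = \frac{2}{3}$ ($w = \left(- \frac{1}{3}\right) \left(-2\right) = \frac{2}{3} \approx 0.66667$)
$H{\left(D,I \right)} = 6 + 4 I + \frac{2 D}{3}$ ($H{\left(D,I \right)} = \left(\frac{2 D}{3} + 5 I\right) - \left(-6 + I\right) = \left(5 I + \frac{2 D}{3}\right) - \left(-6 + I\right) = 6 + 4 I + \frac{2 D}{3}$)
$6 \left(H{\left(0,-2 \right)} + 0\right) = 6 \left(\left(6 + 4 \left(-2\right) + \frac{2}{3} \cdot 0\right) + 0\right) = 6 \left(\left(6 - 8 + 0\right) + 0\right) = 6 \left(-2 + 0\right) = 6 \left(-2\right) = -12$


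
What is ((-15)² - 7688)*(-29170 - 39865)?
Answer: 515208205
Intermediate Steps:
((-15)² - 7688)*(-29170 - 39865) = (225 - 7688)*(-69035) = -7463*(-69035) = 515208205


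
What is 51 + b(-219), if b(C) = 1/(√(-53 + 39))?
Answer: 51 - I*√14/14 ≈ 51.0 - 0.26726*I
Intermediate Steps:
b(C) = -I*√14/14 (b(C) = 1/(√(-14)) = 1/(I*√14) = -I*√14/14)
51 + b(-219) = 51 - I*√14/14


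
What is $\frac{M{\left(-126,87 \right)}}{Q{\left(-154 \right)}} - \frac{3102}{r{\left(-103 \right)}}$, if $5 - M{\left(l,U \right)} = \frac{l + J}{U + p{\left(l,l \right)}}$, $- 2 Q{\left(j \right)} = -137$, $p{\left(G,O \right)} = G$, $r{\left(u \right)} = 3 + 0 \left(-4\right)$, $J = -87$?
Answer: $- \frac{1841566}{1781} \approx -1034.0$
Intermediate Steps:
$r{\left(u \right)} = 3$ ($r{\left(u \right)} = 3 + 0 = 3$)
$Q{\left(j \right)} = \frac{137}{2}$ ($Q{\left(j \right)} = \left(- \frac{1}{2}\right) \left(-137\right) = \frac{137}{2}$)
$M{\left(l,U \right)} = 5 - \frac{-87 + l}{U + l}$ ($M{\left(l,U \right)} = 5 - \frac{l - 87}{U + l} = 5 - \frac{-87 + l}{U + l}$)
$\frac{M{\left(-126,87 \right)}}{Q{\left(-154 \right)}} - \frac{3102}{r{\left(-103 \right)}} = \frac{\frac{1}{87 - 126} \left(87 + 4 \left(-126\right) + 5 \cdot 87\right)}{\frac{137}{2}} - \frac{3102}{3} = \frac{87 - 504 + 435}{-39} \cdot \frac{2}{137} - 1034 = \left(- \frac{1}{39}\right) 18 \cdot \frac{2}{137} - 1034 = \left(- \frac{6}{13}\right) \frac{2}{137} - 1034 = - \frac{12}{1781} - 1034 = - \frac{1841566}{1781}$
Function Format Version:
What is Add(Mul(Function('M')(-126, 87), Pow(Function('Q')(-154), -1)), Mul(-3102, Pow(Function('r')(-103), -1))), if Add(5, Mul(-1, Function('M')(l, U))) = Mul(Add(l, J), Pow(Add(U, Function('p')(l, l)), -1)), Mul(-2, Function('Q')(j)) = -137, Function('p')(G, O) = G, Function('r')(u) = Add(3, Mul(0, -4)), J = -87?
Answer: Rational(-1841566, 1781) ≈ -1034.0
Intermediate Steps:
Function('r')(u) = 3 (Function('r')(u) = Add(3, 0) = 3)
Function('Q')(j) = Rational(137, 2) (Function('Q')(j) = Mul(Rational(-1, 2), -137) = Rational(137, 2))
Function('M')(l, U) = Add(5, Mul(-1, Pow(Add(U, l), -1), Add(-87, l))) (Function('M')(l, U) = Add(5, Mul(-1, Mul(Add(l, -87), Pow(Add(U, l), -1)))) = Add(5, Mul(-1, Mul(Add(-87, l), Pow(Add(U, l), -1)))) = Add(5, Mul(-1, Mul(Pow(Add(U, l), -1), Add(-87, l)))) = Add(5, Mul(-1, Pow(Add(U, l), -1), Add(-87, l))))
Add(Mul(Function('M')(-126, 87), Pow(Function('Q')(-154), -1)), Mul(-3102, Pow(Function('r')(-103), -1))) = Add(Mul(Mul(Pow(Add(87, -126), -1), Add(87, Mul(4, -126), Mul(5, 87))), Pow(Rational(137, 2), -1)), Mul(-3102, Pow(3, -1))) = Add(Mul(Mul(Pow(-39, -1), Add(87, -504, 435)), Rational(2, 137)), Mul(-3102, Rational(1, 3))) = Add(Mul(Mul(Rational(-1, 39), 18), Rational(2, 137)), -1034) = Add(Mul(Rational(-6, 13), Rational(2, 137)), -1034) = Add(Rational(-12, 1781), -1034) = Rational(-1841566, 1781)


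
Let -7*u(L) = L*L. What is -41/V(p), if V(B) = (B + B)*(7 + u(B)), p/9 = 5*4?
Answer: 287/11646360 ≈ 2.4643e-5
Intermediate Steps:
u(L) = -L²/7 (u(L) = -L*L/7 = -L²/7)
p = 180 (p = 9*(5*4) = 9*20 = 180)
V(B) = 2*B*(7 - B²/7) (V(B) = (B + B)*(7 - B²/7) = (2*B)*(7 - B²/7) = 2*B*(7 - B²/7))
-41/V(p) = -41*7/(360*(49 - 1*180²)) = -41*7/(360*(49 - 1*32400)) = -41*7/(360*(49 - 32400)) = -41/((2/7)*180*(-32351)) = -41/(-11646360/7) = -41*(-7/11646360) = 287/11646360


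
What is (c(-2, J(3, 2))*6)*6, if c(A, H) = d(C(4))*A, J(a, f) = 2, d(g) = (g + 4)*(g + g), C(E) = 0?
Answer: 0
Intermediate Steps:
d(g) = 2*g*(4 + g) (d(g) = (4 + g)*(2*g) = 2*g*(4 + g))
c(A, H) = 0 (c(A, H) = (2*0*(4 + 0))*A = (2*0*4)*A = 0*A = 0)
(c(-2, J(3, 2))*6)*6 = (0*6)*6 = 0*6 = 0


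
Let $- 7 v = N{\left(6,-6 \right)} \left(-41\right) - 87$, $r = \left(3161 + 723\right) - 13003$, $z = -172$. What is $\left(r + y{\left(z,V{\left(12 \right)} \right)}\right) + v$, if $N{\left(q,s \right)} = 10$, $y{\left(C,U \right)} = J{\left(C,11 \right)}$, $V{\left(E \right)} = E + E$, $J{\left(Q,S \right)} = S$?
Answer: $-9037$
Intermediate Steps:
$V{\left(E \right)} = 2 E$
$y{\left(C,U \right)} = 11$
$r = -9119$ ($r = 3884 - 13003 = -9119$)
$v = 71$ ($v = - \frac{10 \left(-41\right) - 87}{7} = - \frac{-410 - 87}{7} = \left(- \frac{1}{7}\right) \left(-497\right) = 71$)
$\left(r + y{\left(z,V{\left(12 \right)} \right)}\right) + v = \left(-9119 + 11\right) + 71 = -9108 + 71 = -9037$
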